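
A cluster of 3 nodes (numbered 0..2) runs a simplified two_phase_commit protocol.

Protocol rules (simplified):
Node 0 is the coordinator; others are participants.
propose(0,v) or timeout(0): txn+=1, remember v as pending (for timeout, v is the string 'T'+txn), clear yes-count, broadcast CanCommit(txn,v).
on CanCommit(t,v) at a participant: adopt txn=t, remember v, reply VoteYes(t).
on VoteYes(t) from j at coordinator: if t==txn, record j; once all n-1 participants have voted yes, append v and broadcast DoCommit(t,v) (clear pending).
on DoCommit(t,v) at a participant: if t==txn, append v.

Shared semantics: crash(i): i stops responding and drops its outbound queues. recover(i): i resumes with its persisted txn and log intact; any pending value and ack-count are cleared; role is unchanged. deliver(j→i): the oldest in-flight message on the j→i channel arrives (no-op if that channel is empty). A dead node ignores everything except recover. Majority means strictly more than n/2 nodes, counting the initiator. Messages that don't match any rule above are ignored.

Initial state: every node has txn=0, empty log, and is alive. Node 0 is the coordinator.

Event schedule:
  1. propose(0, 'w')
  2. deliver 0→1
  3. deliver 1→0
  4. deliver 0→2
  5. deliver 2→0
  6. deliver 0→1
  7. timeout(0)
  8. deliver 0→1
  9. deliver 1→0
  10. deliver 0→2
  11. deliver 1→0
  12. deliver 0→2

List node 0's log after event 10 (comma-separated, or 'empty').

e1 propose(0,'w'): 0[coor,t=1,-]
e2 deliver 0→1: 1[part,t=1,-]
e3 deliver 1→0: ·
e4 deliver 0→2: 2[part,t=1,-]
e5 deliver 2→0: 0[coor,t=1,w]
e6 deliver 0→1: 1[part,t=1,w]
e7 timeout(0): 0[coor,t=2,w]
e8 deliver 0→1: 1[part,t=2,w]
e9 deliver 1→0: ·
e10 deliver 0→2: 2[part,t=1,w]

w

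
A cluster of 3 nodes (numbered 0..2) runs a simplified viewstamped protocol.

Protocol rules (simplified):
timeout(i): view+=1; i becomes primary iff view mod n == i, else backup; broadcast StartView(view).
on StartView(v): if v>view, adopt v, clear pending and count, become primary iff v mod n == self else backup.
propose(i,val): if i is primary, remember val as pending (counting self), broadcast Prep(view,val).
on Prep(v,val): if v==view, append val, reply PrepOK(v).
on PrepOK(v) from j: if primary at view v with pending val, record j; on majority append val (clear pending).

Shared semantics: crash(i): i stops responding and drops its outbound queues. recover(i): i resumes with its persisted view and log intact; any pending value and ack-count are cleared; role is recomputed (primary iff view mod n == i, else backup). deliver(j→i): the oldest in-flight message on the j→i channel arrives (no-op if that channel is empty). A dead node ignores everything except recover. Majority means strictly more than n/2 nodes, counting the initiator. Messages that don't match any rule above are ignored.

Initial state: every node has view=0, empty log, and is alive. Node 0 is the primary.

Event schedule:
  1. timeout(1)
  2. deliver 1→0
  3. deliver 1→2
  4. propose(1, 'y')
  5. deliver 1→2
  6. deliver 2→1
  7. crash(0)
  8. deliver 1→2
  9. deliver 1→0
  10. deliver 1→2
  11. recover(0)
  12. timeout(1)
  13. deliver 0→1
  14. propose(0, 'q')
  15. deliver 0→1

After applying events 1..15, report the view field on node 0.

1. timeout(1):  <1:prim v1 ->
2. deliver 1→0:  <0:back v1 ->
3. deliver 1→2:  <2:back v1 ->
4. propose(1,'y'):  nop
5. deliver 1→2:  <2:back v1 y>
6. deliver 2→1:  <1:prim v1 y>
7. crash(0):  <0:✗back v1 ->
8. deliver 1→2:  nop
9. deliver 1→0:  nop
10. deliver 1→2:  nop
11. recover(0):  <0:back v1 ->
12. timeout(1):  <1:back v2 y>
13. deliver 0→1:  nop
14. propose(0,'q'):  nop
15. deliver 0→1:  nop

1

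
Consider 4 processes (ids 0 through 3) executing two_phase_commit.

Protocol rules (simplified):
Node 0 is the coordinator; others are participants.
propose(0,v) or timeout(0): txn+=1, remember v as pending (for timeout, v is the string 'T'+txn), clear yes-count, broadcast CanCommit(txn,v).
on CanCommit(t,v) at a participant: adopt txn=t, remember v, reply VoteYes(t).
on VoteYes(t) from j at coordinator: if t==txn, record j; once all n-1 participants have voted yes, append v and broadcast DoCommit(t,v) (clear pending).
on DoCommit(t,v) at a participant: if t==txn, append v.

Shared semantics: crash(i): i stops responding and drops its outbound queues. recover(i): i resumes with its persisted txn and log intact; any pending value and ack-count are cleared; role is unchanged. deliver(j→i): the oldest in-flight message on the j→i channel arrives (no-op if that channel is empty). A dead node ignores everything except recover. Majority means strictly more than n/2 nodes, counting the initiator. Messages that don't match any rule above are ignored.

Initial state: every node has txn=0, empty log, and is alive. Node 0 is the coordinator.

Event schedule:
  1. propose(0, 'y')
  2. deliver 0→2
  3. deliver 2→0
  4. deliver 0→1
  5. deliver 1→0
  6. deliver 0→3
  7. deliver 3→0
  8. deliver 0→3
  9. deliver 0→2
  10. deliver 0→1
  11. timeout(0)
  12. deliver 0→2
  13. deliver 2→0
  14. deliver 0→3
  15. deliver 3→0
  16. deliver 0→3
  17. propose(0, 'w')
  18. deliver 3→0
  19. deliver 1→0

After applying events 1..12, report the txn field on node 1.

after 1 — propose(0,'y'): n0:coor/t1/[-]
after 2 — deliver 0→2: n2:part/t1/[-]
after 3 — deliver 2→0: ·
after 4 — deliver 0→1: n1:part/t1/[-]
after 5 — deliver 1→0: ·
after 6 — deliver 0→3: n3:part/t1/[-]
after 7 — deliver 3→0: n0:coor/t1/[y]
after 8 — deliver 0→3: n3:part/t1/[y]
after 9 — deliver 0→2: n2:part/t1/[y]
after 10 — deliver 0→1: n1:part/t1/[y]
after 11 — timeout(0): n0:coor/t2/[y]
after 12 — deliver 0→2: n2:part/t2/[y]

1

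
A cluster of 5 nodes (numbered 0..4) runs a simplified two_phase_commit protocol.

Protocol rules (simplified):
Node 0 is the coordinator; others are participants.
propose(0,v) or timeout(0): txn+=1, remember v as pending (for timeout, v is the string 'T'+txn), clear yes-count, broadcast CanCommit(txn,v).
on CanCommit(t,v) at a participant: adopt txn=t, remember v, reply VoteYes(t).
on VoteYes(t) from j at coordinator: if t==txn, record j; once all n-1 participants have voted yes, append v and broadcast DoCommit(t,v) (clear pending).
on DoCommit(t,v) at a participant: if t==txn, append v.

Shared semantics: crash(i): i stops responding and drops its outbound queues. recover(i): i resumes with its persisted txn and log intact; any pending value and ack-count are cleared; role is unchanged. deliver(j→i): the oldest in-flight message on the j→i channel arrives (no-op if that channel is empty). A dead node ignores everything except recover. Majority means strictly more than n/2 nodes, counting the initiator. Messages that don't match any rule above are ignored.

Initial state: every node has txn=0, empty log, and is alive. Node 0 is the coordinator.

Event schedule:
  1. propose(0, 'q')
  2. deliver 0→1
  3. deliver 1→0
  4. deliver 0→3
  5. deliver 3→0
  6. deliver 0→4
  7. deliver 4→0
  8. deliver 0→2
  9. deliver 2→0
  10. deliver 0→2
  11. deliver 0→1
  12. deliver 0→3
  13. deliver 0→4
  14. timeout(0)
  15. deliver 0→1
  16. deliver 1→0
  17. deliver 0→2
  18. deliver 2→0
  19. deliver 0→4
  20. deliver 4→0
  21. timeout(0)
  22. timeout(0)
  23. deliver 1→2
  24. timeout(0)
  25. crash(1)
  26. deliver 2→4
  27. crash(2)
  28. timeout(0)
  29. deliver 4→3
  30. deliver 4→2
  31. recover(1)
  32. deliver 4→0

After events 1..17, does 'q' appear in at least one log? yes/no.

after 1 — propose(0,'q'): n0:coor/t1/[-]
after 2 — deliver 0→1: n1:part/t1/[-]
after 3 — deliver 1→0: ·
after 4 — deliver 0→3: n3:part/t1/[-]
after 5 — deliver 3→0: ·
after 6 — deliver 0→4: n4:part/t1/[-]
after 7 — deliver 4→0: ·
after 8 — deliver 0→2: n2:part/t1/[-]
after 9 — deliver 2→0: n0:coor/t1/[q]
after 10 — deliver 0→2: n2:part/t1/[q]
after 11 — deliver 0→1: n1:part/t1/[q]
after 12 — deliver 0→3: n3:part/t1/[q]
after 13 — deliver 0→4: n4:part/t1/[q]
after 14 — timeout(0): n0:coor/t2/[q]
after 15 — deliver 0→1: n1:part/t2/[q]
after 16 — deliver 1→0: ·
after 17 — deliver 0→2: n2:part/t2/[q]

yes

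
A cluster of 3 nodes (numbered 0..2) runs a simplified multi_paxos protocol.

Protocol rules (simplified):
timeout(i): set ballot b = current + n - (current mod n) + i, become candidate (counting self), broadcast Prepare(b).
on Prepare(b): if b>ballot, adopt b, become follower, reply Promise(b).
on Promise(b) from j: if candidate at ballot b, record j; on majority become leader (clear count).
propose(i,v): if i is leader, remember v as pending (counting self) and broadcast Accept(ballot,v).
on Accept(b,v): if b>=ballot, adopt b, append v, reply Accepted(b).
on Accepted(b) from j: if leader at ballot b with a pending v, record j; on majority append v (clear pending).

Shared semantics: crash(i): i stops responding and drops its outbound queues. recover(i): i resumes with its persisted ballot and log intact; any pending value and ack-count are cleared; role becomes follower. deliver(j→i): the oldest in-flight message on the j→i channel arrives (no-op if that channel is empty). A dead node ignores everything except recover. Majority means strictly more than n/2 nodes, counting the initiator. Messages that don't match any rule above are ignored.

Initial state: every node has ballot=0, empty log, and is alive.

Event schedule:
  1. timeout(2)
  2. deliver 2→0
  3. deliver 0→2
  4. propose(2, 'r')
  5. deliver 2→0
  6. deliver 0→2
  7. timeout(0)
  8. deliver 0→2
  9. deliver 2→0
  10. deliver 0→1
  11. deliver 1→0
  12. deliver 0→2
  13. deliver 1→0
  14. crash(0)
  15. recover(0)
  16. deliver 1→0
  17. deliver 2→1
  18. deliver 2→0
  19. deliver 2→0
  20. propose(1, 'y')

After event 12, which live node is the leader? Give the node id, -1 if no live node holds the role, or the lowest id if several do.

1. timeout(2):  <2:cand b5 ->
2. deliver 2→0:  <0:foll b5 ->
3. deliver 0→2:  <2:lead b5 ->
4. propose(2,'r'):  nop
5. deliver 2→0:  <0:foll b5 r>
6. deliver 0→2:  <2:lead b5 r>
7. timeout(0):  <0:cand b6 r>
8. deliver 0→2:  <2:foll b6 r>
9. deliver 2→0:  <0:lead b6 r>
10. deliver 0→1:  <1:foll b6 ->
11. deliver 1→0:  nop
12. deliver 0→2:  nop

0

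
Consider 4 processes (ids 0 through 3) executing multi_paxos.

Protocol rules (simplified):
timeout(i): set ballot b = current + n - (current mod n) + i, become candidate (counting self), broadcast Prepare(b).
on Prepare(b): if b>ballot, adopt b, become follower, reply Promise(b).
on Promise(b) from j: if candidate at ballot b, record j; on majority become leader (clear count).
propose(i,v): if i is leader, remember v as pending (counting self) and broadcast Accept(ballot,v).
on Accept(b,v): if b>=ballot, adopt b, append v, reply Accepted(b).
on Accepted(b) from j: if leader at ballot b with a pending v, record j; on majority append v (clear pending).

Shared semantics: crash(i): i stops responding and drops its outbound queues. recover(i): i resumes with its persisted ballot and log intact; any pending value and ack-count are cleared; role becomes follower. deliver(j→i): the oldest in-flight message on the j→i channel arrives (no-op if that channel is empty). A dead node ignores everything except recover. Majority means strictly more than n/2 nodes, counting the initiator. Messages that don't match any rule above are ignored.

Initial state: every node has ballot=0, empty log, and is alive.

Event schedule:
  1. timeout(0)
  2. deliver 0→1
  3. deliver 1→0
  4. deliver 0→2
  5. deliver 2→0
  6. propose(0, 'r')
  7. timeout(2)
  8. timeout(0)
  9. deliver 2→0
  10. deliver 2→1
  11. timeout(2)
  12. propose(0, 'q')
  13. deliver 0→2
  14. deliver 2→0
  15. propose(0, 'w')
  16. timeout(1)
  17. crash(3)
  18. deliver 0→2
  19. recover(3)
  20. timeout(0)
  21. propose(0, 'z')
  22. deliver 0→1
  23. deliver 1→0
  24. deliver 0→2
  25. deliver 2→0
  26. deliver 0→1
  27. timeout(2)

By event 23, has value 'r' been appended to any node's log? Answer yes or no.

[1] timeout(0) → N0(cand b4 [-])
[2] deliver 0→1 → N1(foll b4 [-])
[3] deliver 1→0 → ∅
[4] deliver 0→2 → N2(foll b4 [-])
[5] deliver 2→0 → N0(lead b4 [-])
[6] propose(0,'r') → ∅
[7] timeout(2) → N2(cand b10 [-])
[8] timeout(0) → N0(cand b8 [-])
[9] deliver 2→0 → N0(foll b10 [-])
[10] deliver 2→1 → N1(foll b10 [-])
[11] timeout(2) → N2(cand b14 [-])
[12] propose(0,'q') → ∅
[13] deliver 0→2 → ∅
[14] deliver 2→0 → N0(foll b14 [-])
[15] propose(0,'w') → ∅
[16] timeout(1) → N1(cand b13 [-])
[17] crash(3) → N3(✗foll b0 [-])
[18] deliver 0→2 → ∅
[19] recover(3) → N3(foll b0 [-])
[20] timeout(0) → N0(cand b16 [-])
[21] propose(0,'z') → ∅
[22] deliver 0→1 → ∅
[23] deliver 1→0 → ∅

no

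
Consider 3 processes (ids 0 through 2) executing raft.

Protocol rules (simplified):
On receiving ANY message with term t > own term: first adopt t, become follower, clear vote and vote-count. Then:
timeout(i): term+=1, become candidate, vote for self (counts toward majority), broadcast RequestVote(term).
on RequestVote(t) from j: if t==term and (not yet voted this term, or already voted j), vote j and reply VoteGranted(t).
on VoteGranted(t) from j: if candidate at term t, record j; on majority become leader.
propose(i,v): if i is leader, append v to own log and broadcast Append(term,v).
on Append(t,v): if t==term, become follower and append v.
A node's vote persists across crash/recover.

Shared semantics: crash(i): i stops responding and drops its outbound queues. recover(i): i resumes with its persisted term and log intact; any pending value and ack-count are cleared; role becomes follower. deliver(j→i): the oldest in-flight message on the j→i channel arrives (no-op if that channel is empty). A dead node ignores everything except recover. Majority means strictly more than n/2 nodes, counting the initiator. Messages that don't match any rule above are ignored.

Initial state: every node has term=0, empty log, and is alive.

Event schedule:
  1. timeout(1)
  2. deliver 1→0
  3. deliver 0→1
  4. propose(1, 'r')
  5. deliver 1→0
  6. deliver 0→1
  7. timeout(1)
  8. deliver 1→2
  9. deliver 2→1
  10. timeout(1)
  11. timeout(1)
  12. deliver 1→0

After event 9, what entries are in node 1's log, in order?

r

after 1 — timeout(1): n1:cand/t1/[-]
after 2 — deliver 1→0: n0:foll/t1/[-]
after 3 — deliver 0→1: n1:lead/t1/[-]
after 4 — propose(1,'r'): n1:lead/t1/[r]
after 5 — deliver 1→0: n0:foll/t1/[r]
after 6 — deliver 0→1: ·
after 7 — timeout(1): n1:cand/t2/[r]
after 8 — deliver 1→2: n2:foll/t1/[-]
after 9 — deliver 2→1: ·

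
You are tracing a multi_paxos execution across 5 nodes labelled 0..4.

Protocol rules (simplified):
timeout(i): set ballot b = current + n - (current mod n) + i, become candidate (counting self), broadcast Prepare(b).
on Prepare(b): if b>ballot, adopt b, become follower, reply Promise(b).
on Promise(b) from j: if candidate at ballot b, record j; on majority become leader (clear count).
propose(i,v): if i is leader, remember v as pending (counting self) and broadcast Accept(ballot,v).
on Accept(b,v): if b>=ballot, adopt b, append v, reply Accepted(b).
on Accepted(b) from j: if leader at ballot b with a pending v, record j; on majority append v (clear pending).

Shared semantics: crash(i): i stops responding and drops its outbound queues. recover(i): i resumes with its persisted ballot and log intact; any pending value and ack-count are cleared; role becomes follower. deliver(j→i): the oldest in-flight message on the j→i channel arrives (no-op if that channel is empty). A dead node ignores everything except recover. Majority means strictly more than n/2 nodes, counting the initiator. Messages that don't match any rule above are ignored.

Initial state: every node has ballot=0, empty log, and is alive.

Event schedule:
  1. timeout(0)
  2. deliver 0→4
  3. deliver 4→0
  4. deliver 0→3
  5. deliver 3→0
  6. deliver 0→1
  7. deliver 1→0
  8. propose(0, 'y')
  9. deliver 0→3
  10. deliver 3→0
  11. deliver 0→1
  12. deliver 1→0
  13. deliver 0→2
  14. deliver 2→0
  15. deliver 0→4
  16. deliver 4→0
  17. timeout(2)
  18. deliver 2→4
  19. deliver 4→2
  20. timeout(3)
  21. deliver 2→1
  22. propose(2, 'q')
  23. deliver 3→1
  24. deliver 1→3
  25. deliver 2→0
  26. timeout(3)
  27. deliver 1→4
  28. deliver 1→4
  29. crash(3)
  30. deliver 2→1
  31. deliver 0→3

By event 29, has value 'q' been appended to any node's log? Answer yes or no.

1. timeout(0):  <0:cand b5 ->
2. deliver 0→4:  <4:foll b5 ->
3. deliver 4→0:  nop
4. deliver 0→3:  <3:foll b5 ->
5. deliver 3→0:  <0:lead b5 ->
6. deliver 0→1:  <1:foll b5 ->
7. deliver 1→0:  nop
8. propose(0,'y'):  nop
9. deliver 0→3:  <3:foll b5 y>
10. deliver 3→0:  nop
11. deliver 0→1:  <1:foll b5 y>
12. deliver 1→0:  <0:lead b5 y>
13. deliver 0→2:  <2:foll b5 ->
14. deliver 2→0:  nop
15. deliver 0→4:  <4:foll b5 y>
16. deliver 4→0:  nop
17. timeout(2):  <2:cand b12 ->
18. deliver 2→4:  <4:foll b12 y>
19. deliver 4→2:  nop
20. timeout(3):  <3:cand b13 y>
21. deliver 2→1:  <1:foll b12 y>
22. propose(2,'q'):  nop
23. deliver 3→1:  <1:foll b13 y>
24. deliver 1→3:  nop
25. deliver 2→0:  <0:foll b12 y>
26. timeout(3):  <3:cand b18 y>
27. deliver 1→4:  nop
28. deliver 1→4:  nop
29. crash(3):  <3:✗cand b18 y>

no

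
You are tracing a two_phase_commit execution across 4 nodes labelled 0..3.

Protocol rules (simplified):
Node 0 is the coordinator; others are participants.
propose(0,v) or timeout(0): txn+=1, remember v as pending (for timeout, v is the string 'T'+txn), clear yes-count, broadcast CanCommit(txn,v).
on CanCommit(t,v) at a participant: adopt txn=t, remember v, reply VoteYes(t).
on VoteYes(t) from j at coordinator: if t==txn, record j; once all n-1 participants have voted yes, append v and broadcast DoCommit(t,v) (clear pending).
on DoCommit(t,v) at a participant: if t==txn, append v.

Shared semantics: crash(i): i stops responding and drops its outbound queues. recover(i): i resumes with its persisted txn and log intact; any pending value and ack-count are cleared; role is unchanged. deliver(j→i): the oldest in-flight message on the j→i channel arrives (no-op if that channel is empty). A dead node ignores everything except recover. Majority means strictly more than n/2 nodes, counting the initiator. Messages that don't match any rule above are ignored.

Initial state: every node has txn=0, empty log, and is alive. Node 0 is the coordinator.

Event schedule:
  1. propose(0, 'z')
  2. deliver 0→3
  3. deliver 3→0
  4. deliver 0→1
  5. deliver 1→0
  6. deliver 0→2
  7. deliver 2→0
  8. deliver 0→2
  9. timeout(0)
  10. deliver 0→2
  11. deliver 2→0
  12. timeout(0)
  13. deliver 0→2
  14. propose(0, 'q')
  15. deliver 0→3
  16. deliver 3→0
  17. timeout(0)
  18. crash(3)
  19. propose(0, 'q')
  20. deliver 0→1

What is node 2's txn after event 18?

e1 propose(0,'z'): 0[coor,t=1,-]
e2 deliver 0→3: 3[part,t=1,-]
e3 deliver 3→0: ·
e4 deliver 0→1: 1[part,t=1,-]
e5 deliver 1→0: ·
e6 deliver 0→2: 2[part,t=1,-]
e7 deliver 2→0: 0[coor,t=1,z]
e8 deliver 0→2: 2[part,t=1,z]
e9 timeout(0): 0[coor,t=2,z]
e10 deliver 0→2: 2[part,t=2,z]
e11 deliver 2→0: ·
e12 timeout(0): 0[coor,t=3,z]
e13 deliver 0→2: 2[part,t=3,z]
e14 propose(0,'q'): 0[coor,t=4,z]
e15 deliver 0→3: 3[part,t=1,z]
e16 deliver 3→0: ·
e17 timeout(0): 0[coor,t=5,z]
e18 crash(3): 3[✗part,t=1,z]

3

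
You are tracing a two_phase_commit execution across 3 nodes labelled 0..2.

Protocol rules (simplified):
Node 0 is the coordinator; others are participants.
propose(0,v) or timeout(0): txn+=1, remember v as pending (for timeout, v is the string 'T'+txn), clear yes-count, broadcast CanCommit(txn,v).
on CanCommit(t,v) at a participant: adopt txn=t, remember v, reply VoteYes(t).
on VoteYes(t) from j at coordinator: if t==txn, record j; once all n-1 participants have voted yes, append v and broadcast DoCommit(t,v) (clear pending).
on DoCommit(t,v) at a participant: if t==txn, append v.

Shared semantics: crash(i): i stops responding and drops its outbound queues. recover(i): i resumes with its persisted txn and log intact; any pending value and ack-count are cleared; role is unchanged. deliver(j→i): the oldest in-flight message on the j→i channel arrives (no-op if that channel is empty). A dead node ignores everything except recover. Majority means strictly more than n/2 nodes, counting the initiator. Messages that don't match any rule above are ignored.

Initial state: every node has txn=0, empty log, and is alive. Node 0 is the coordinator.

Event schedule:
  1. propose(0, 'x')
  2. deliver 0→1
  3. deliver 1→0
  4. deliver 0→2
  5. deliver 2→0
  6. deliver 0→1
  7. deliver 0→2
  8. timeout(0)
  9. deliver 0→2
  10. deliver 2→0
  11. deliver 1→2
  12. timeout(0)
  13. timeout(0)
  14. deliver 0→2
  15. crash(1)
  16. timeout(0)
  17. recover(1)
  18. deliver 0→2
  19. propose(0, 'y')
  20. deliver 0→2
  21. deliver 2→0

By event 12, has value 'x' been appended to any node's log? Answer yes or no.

1. propose(0,'x'):  <0:coor t1 ->
2. deliver 0→1:  <1:part t1 ->
3. deliver 1→0:  nop
4. deliver 0→2:  <2:part t1 ->
5. deliver 2→0:  <0:coor t1 x>
6. deliver 0→1:  <1:part t1 x>
7. deliver 0→2:  <2:part t1 x>
8. timeout(0):  <0:coor t2 x>
9. deliver 0→2:  <2:part t2 x>
10. deliver 2→0:  nop
11. deliver 1→2:  nop
12. timeout(0):  <0:coor t3 x>

yes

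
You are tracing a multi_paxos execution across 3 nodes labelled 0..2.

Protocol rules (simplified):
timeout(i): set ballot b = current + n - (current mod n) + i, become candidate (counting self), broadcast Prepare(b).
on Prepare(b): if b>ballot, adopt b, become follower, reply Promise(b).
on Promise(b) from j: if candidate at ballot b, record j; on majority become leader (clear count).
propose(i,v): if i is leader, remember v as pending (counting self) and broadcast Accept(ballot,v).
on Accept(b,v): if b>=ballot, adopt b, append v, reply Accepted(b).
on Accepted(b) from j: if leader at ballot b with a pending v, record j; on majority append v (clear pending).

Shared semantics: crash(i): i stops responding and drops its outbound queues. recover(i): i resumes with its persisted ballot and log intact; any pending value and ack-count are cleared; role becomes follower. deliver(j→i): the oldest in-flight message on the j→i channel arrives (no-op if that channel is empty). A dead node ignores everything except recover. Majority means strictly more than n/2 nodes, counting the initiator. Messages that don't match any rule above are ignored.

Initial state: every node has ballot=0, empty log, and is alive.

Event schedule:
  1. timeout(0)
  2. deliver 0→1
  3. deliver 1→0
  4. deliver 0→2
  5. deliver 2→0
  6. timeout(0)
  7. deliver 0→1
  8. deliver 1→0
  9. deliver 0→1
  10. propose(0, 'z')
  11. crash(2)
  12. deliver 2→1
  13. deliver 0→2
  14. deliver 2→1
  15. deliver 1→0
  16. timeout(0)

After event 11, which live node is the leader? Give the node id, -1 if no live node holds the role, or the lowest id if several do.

0

1. timeout(0):  <0:cand b3 ->
2. deliver 0→1:  <1:foll b3 ->
3. deliver 1→0:  <0:lead b3 ->
4. deliver 0→2:  <2:foll b3 ->
5. deliver 2→0:  nop
6. timeout(0):  <0:cand b6 ->
7. deliver 0→1:  <1:foll b6 ->
8. deliver 1→0:  <0:lead b6 ->
9. deliver 0→1:  nop
10. propose(0,'z'):  nop
11. crash(2):  <2:✗foll b3 ->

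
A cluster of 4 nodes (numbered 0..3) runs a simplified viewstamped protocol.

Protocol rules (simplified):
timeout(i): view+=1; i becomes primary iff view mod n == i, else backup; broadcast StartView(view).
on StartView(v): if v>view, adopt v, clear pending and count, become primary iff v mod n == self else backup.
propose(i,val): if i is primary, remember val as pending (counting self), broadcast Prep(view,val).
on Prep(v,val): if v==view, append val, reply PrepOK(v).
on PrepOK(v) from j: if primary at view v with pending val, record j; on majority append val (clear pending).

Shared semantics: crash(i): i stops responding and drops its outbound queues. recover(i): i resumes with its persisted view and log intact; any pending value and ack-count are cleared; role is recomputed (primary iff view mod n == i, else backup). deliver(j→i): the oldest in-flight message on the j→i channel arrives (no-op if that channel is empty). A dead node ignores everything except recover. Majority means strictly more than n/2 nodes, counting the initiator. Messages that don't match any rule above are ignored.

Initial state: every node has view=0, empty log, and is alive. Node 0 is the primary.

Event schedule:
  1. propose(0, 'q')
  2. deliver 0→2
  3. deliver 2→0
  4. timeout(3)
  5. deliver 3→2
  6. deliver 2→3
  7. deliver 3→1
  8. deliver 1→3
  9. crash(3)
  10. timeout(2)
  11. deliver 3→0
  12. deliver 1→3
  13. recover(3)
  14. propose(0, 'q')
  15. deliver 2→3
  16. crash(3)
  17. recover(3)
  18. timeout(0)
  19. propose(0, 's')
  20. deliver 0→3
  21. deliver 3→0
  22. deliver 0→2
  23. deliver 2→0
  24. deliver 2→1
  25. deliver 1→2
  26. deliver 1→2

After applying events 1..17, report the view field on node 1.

step 1 propose(0,'q'): —
step 2 deliver 0→2: 2={back,v=0,log=q}
step 3 deliver 2→0: —
step 4 timeout(3): 3={back,v=1,log=-}
step 5 deliver 3→2: 2={back,v=1,log=q}
step 6 deliver 2→3: —
step 7 deliver 3→1: 1={prim,v=1,log=-}
step 8 deliver 1→3: —
step 9 crash(3): 3={✗back,v=1,log=-}
step 10 timeout(2): 2={prim,v=2,log=q}
step 11 deliver 3→0: —
step 12 deliver 1→3: —
step 13 recover(3): 3={back,v=1,log=-}
step 14 propose(0,'q'): —
step 15 deliver 2→3: 3={back,v=2,log=-}
step 16 crash(3): 3={✗back,v=2,log=-}
step 17 recover(3): 3={back,v=2,log=-}

1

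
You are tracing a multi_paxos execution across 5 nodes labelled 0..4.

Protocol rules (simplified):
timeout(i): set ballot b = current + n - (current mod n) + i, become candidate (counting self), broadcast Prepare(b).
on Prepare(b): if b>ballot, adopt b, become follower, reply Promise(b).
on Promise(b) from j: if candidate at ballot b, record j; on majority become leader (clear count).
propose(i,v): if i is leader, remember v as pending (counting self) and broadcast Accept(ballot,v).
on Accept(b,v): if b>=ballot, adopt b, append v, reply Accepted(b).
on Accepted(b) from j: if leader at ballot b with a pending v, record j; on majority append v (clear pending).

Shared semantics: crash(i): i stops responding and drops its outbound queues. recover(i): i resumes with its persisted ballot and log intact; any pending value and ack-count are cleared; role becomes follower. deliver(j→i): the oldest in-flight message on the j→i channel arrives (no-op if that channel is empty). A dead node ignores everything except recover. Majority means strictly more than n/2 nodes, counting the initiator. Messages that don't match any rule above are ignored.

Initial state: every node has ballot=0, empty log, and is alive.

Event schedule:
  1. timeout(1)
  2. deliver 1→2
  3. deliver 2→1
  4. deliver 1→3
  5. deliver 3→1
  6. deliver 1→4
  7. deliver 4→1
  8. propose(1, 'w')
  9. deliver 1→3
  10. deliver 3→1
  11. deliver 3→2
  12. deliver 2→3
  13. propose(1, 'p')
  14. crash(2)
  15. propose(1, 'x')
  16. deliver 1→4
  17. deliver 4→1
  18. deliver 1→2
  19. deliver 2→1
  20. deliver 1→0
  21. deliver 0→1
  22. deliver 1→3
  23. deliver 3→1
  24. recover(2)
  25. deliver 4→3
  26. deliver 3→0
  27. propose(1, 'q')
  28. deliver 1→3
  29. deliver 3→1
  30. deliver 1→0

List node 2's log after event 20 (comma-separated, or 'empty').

after 1 — timeout(1): n1:cand/b6/[-]
after 2 — deliver 1→2: n2:foll/b6/[-]
after 3 — deliver 2→1: ·
after 4 — deliver 1→3: n3:foll/b6/[-]
after 5 — deliver 3→1: n1:lead/b6/[-]
after 6 — deliver 1→4: n4:foll/b6/[-]
after 7 — deliver 4→1: ·
after 8 — propose(1,'w'): ·
after 9 — deliver 1→3: n3:foll/b6/[w]
after 10 — deliver 3→1: ·
after 11 — deliver 3→2: ·
after 12 — deliver 2→3: ·
after 13 — propose(1,'p'): ·
after 14 — crash(2): n2:✗foll/b6/[-]
after 15 — propose(1,'x'): ·
after 16 — deliver 1→4: n4:foll/b6/[w]
after 17 — deliver 4→1: ·
after 18 — deliver 1→2: ·
after 19 — deliver 2→1: ·
after 20 — deliver 1→0: n0:foll/b6/[-]

empty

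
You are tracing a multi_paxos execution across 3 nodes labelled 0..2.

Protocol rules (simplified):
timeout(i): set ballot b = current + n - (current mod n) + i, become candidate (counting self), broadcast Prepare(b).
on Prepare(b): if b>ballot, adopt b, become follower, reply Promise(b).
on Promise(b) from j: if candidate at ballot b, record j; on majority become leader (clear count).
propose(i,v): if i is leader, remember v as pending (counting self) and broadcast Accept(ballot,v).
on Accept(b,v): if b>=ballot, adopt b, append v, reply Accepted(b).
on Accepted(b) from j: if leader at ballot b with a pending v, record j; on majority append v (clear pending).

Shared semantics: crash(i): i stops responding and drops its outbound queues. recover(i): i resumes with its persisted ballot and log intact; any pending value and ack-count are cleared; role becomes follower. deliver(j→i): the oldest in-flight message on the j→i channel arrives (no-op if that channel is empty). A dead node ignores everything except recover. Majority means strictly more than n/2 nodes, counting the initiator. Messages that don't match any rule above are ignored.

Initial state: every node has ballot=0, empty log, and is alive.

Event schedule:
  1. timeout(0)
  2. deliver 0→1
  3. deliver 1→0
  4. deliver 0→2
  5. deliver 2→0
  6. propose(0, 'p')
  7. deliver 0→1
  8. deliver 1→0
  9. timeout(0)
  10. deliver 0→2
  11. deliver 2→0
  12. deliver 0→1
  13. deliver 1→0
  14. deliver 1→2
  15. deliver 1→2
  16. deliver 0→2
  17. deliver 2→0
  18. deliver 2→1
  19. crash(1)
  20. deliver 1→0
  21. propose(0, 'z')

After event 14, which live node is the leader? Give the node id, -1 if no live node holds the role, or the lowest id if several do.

[1] timeout(0) → N0(cand b3 [-])
[2] deliver 0→1 → N1(foll b3 [-])
[3] deliver 1→0 → N0(lead b3 [-])
[4] deliver 0→2 → N2(foll b3 [-])
[5] deliver 2→0 → ∅
[6] propose(0,'p') → ∅
[7] deliver 0→1 → N1(foll b3 [p])
[8] deliver 1→0 → N0(lead b3 [p])
[9] timeout(0) → N0(cand b6 [p])
[10] deliver 0→2 → N2(foll b3 [p])
[11] deliver 2→0 → ∅
[12] deliver 0→1 → N1(foll b6 [p])
[13] deliver 1→0 → N0(lead b6 [p])
[14] deliver 1→2 → ∅

0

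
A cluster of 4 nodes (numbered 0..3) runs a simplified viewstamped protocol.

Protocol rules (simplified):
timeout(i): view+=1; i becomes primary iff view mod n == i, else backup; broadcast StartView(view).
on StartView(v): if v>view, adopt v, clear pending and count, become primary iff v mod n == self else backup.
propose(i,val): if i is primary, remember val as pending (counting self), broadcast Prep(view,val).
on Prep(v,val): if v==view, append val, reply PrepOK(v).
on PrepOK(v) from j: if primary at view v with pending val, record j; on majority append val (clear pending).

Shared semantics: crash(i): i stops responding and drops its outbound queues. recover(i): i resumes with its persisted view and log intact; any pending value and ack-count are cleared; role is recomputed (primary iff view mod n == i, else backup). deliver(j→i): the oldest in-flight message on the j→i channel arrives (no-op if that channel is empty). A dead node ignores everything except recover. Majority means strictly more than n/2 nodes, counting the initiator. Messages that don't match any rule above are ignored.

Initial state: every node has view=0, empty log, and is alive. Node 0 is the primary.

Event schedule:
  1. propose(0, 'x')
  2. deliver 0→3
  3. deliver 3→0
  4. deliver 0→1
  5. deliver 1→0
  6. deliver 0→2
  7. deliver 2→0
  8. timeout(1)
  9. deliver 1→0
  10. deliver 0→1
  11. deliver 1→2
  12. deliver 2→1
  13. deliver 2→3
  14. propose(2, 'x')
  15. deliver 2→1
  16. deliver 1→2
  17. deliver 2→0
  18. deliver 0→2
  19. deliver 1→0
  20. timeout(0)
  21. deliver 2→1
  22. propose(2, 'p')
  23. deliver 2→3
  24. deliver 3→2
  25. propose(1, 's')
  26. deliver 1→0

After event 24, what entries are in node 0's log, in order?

x

step 1 propose(0,'x'): —
step 2 deliver 0→3: 3={back,v=0,log=x}
step 3 deliver 3→0: —
step 4 deliver 0→1: 1={back,v=0,log=x}
step 5 deliver 1→0: 0={prim,v=0,log=x}
step 6 deliver 0→2: 2={back,v=0,log=x}
step 7 deliver 2→0: —
step 8 timeout(1): 1={prim,v=1,log=x}
step 9 deliver 1→0: 0={back,v=1,log=x}
step 10 deliver 0→1: —
step 11 deliver 1→2: 2={back,v=1,log=x}
step 12 deliver 2→1: —
step 13 deliver 2→3: —
step 14 propose(2,'x'): —
step 15 deliver 2→1: —
step 16 deliver 1→2: —
step 17 deliver 2→0: —
step 18 deliver 0→2: —
step 19 deliver 1→0: —
step 20 timeout(0): 0={back,v=2,log=x}
step 21 deliver 2→1: —
step 22 propose(2,'p'): —
step 23 deliver 2→3: —
step 24 deliver 3→2: —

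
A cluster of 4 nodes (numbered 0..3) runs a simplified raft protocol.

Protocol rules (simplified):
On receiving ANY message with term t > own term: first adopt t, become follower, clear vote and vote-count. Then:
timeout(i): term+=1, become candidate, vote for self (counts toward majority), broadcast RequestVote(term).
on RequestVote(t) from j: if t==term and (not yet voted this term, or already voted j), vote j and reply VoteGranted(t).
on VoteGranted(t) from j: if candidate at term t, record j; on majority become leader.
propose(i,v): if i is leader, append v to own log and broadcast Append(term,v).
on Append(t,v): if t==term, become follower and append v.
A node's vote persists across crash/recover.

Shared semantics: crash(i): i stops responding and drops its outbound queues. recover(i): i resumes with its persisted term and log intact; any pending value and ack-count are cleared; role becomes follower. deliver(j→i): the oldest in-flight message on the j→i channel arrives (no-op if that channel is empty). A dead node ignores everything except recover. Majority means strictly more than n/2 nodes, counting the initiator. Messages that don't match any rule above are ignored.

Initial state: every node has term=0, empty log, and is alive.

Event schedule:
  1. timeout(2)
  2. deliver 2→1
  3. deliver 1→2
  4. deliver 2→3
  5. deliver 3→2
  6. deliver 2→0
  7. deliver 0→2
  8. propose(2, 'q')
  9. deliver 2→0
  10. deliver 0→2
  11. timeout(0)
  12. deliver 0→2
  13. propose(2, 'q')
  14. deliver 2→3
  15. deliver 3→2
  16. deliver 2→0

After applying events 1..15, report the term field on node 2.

after 1 — timeout(2): n2:cand/t1/[-]
after 2 — deliver 2→1: n1:foll/t1/[-]
after 3 — deliver 1→2: ·
after 4 — deliver 2→3: n3:foll/t1/[-]
after 5 — deliver 3→2: n2:lead/t1/[-]
after 6 — deliver 2→0: n0:foll/t1/[-]
after 7 — deliver 0→2: ·
after 8 — propose(2,'q'): n2:lead/t1/[q]
after 9 — deliver 2→0: n0:foll/t1/[q]
after 10 — deliver 0→2: ·
after 11 — timeout(0): n0:cand/t2/[q]
after 12 — deliver 0→2: n2:foll/t2/[q]
after 13 — propose(2,'q'): ·
after 14 — deliver 2→3: n3:foll/t1/[q]
after 15 — deliver 3→2: ·

2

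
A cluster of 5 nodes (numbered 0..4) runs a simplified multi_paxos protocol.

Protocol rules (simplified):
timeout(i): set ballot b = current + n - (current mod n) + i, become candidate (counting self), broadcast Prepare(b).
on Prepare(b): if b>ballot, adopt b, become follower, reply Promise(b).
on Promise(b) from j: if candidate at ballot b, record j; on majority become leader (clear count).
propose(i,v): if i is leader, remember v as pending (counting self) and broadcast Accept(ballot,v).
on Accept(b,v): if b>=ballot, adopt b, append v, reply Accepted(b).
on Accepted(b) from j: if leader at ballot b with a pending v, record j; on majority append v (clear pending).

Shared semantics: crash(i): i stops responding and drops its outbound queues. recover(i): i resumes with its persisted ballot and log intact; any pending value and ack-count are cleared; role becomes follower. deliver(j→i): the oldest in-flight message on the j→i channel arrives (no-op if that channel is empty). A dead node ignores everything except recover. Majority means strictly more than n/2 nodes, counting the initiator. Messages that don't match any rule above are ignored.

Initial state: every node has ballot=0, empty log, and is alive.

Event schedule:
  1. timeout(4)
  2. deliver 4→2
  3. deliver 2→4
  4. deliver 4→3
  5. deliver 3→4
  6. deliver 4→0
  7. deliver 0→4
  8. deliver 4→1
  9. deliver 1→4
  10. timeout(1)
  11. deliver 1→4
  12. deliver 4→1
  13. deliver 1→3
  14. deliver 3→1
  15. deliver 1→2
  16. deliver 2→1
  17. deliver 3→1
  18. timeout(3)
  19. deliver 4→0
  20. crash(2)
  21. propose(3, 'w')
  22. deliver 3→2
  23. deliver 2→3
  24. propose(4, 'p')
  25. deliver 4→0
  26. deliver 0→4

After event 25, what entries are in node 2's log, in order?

empty

step 1 timeout(4): 4={cand,b=9,log=-}
step 2 deliver 4→2: 2={foll,b=9,log=-}
step 3 deliver 2→4: —
step 4 deliver 4→3: 3={foll,b=9,log=-}
step 5 deliver 3→4: 4={lead,b=9,log=-}
step 6 deliver 4→0: 0={foll,b=9,log=-}
step 7 deliver 0→4: —
step 8 deliver 4→1: 1={foll,b=9,log=-}
step 9 deliver 1→4: —
step 10 timeout(1): 1={cand,b=11,log=-}
step 11 deliver 1→4: 4={foll,b=11,log=-}
step 12 deliver 4→1: —
step 13 deliver 1→3: 3={foll,b=11,log=-}
step 14 deliver 3→1: 1={lead,b=11,log=-}
step 15 deliver 1→2: 2={foll,b=11,log=-}
step 16 deliver 2→1: —
step 17 deliver 3→1: —
step 18 timeout(3): 3={cand,b=18,log=-}
step 19 deliver 4→0: —
step 20 crash(2): 2={✗foll,b=11,log=-}
step 21 propose(3,'w'): —
step 22 deliver 3→2: —
step 23 deliver 2→3: —
step 24 propose(4,'p'): —
step 25 deliver 4→0: —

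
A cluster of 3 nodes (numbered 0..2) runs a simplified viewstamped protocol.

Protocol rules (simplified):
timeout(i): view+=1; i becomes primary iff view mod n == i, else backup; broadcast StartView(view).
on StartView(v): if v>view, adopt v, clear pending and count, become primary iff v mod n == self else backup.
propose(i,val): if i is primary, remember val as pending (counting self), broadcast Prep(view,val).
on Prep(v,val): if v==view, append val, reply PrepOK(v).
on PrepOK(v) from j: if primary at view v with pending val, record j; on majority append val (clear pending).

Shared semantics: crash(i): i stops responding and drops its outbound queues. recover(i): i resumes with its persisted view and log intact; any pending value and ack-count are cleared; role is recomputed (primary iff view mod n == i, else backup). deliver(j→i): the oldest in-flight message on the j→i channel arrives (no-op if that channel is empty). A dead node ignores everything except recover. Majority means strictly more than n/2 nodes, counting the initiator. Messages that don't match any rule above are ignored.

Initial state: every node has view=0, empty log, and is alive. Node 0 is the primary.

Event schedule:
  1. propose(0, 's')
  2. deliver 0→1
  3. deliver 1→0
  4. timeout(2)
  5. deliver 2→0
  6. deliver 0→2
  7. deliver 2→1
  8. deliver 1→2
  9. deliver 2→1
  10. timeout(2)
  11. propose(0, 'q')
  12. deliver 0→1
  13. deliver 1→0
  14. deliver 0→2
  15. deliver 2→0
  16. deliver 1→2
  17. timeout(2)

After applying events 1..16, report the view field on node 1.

[1] propose(0,'s') → ∅
[2] deliver 0→1 → N1(back v0 [s])
[3] deliver 1→0 → N0(prim v0 [s])
[4] timeout(2) → N2(back v1 [-])
[5] deliver 2→0 → N0(back v1 [s])
[6] deliver 0→2 → ∅
[7] deliver 2→1 → N1(prim v1 [s])
[8] deliver 1→2 → ∅
[9] deliver 2→1 → ∅
[10] timeout(2) → N2(prim v2 [-])
[11] propose(0,'q') → ∅
[12] deliver 0→1 → ∅
[13] deliver 1→0 → ∅
[14] deliver 0→2 → ∅
[15] deliver 2→0 → N0(back v2 [s])
[16] deliver 1→2 → ∅

1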